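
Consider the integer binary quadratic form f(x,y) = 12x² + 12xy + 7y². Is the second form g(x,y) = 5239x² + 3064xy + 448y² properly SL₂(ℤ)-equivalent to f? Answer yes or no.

D₁ = -192, D₂ = -192
f: flip: (12,12,7)→(7,-12,12)
f: translate: b→2 (≡-12 mod 14), so (7,-12,12)→(7,2,7)
f: reduced (well bottom): (7,2,7) with a≤c, −a<b≤a
g: flip: (5239,3064,448)→(448,-3064,5239)
g: translate: b→-376 (≡-3064 mod 896), so (448,-3064,5239)→(448,-376,79)
g: flip: (448,-376,79)→(79,376,448)
g: translate: b→60 (≡376 mod 158), so (79,376,448)→(79,60,12)
g: flip: (79,60,12)→(12,-60,79)
g: translate: b→12 (≡-60 mod 24), so (12,-60,79)→(12,12,7)
g: flip: (12,12,7)→(7,-12,12)
g: translate: b→2 (≡-12 mod 14), so (7,-12,12)→(7,2,7)
g: reduced (well bottom): (7,2,7) with a≤c, −a<b≤a
reduced forms (7, 2, 7) vs (7, 2, 7) ⇒ equivalent

yes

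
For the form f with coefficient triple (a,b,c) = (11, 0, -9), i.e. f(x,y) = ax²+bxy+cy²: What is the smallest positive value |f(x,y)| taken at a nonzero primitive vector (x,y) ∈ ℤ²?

descent: ρ → (-9,18,2)  [lands on river]
river: ρ → (2,18,-9)
closes: descent 1, river 2
min |a| on river = 2

2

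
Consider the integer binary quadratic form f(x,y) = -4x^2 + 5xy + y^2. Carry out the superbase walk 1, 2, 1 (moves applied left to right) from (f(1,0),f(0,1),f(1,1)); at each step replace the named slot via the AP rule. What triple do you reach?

start (-4,1,2) = (f(1,0),f(0,1),f(1,1))
replace slot 1: 2·(1+2) − (-4) = 10 → (10,1,2)
replace slot 2: 2·(10+2) − 1 = 23 → (10,23,2)
replace slot 1: 2·(23+2) − 10 = 40 → (40,23,2)

40,23,2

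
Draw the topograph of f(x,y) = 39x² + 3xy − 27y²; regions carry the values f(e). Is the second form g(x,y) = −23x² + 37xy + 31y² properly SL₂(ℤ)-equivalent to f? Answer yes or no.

D₁ = 4221, D₂ = 4221
river cycle of f (length 4): (-27, 51, 15), (15, 39, -45), (-45, 51, 9), (9, 57, -27)
river cycle of g (length 6): (31, 25, -29), (-29, 33, 27), (27, 21, -35), (-35, 49, 13), (13, 55, -23), (-23, 37, 31)
cycles differ ⇒ inequivalent

no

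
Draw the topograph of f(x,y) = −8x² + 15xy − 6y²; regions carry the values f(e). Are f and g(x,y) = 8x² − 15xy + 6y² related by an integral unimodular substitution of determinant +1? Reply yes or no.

D₁ = 33, D₂ = 33
river cycle of f (length 4): (1, 5, -2), (-2, 3, 3), (3, 3, -2), (-2, 5, 1)
river cycle of g (length 4): (-1, 5, 2), (2, 3, -3), (-3, 3, 2), (2, 5, -1)
cycles differ ⇒ inequivalent

no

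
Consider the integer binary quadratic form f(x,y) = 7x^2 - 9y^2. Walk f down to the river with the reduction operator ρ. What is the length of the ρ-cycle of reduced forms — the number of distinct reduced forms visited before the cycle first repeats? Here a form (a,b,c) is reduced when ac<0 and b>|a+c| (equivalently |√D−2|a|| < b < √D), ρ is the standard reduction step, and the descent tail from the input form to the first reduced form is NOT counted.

D = 252, ⌊√D⌋ = 15
descent: ρ → (-9,0,7)
descent: ρ → (7,14,-2)  [lands on river]
river: ρ → (-2,14,7)
ρ-cycle length = 2 (tail of 2 descent steps not counted)

2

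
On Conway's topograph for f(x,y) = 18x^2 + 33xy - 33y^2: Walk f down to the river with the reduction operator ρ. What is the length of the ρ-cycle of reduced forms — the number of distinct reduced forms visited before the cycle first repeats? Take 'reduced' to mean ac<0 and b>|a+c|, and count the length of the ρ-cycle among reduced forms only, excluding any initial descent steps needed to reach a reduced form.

D = 3465, ⌊√D⌋ = 58
river: ρ → (-33,33,18)
river: ρ → (18,39,-27)
river: ρ → (-27,15,30)
river: ρ → (30,45,-12)
river: ρ → (-12,51,18)
river: ρ → (18,57,-3)
river: ρ → (-3,57,18)
river: ρ → (18,51,-12)
river: ρ → (-12,45,30)
river: ρ → (30,15,-27)
river: ρ → (-27,39,18)
river: ρ → (18,33,-33)
ρ-cycle length = 12 (tail of 0 descent steps not counted)

12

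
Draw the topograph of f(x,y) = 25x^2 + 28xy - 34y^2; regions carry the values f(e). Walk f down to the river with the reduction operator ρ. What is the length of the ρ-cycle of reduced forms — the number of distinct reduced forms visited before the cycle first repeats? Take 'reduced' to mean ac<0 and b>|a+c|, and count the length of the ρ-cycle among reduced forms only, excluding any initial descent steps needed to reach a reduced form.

D = 4184, ⌊√D⌋ = 64
river: ρ → (-34,40,19)
river: ρ → (19,36,-38)
river: ρ → (-38,40,17)
river: ρ → (17,62,-5)
river: ρ → (-5,58,41)
river: ρ → (41,24,-22)
river: ρ → (-22,64,1)
river: ρ → (1,64,-22)
river: ρ → (-22,24,41)
river: ρ → (41,58,-5)
river: ρ → (-5,62,17)
river: ρ → (17,40,-38)
river: ρ → (-38,36,19)
river: ρ → (19,40,-34)
river: ρ → (-34,28,25)
river: ρ → (25,22,-37)
river: ρ → (-37,52,10)
river: ρ → (10,48,-47)
river: ρ → (-47,46,11)
river: ρ → (11,64,-2)
river: ρ → (-2,64,11)
river: ρ → (11,46,-47)
river: ρ → (-47,48,10)
river: ρ → (10,52,-37)
river: ρ → (-37,22,25)
river: ρ → (25,28,-34)
ρ-cycle length = 26 (tail of 0 descent steps not counted)

26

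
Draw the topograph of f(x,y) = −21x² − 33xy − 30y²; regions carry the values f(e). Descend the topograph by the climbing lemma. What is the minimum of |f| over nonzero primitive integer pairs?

translate: b→-9 (≡33 mod 42), so (21,33,30)→(21,-9,18)
flip: (21,-9,18)→(18,9,21)
reduced (well bottom): (18,9,21) with a≤c, −a<b≤a
well minimum |f| = |-18| = 18 (negative-definite)

18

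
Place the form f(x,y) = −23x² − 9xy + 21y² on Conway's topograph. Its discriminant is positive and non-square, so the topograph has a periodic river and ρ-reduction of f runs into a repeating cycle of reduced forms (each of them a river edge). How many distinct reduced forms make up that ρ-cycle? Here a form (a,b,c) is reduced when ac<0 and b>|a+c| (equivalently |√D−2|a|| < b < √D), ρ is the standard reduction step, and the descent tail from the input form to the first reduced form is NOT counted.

D = 2013, ⌊√D⌋ = 44
descent: ρ → (21,9,-23)  [lands on river]
river: ρ → (-23,37,7)
river: ρ → (7,33,-33)
river: ρ → (-33,33,7)
river: ρ → (7,37,-23)
river: ρ → (-23,9,21)
river: ρ → (21,33,-11)
river: ρ → (-11,33,21)
ρ-cycle length = 8 (tail of 1 descent step not counted)

8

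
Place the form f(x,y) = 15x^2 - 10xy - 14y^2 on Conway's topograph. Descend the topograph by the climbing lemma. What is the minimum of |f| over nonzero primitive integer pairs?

descent: ρ → (-14,10,15)  [lands on river]
river: ρ → (15,20,-9)
river: ρ → (-9,16,19)
river: ρ → (19,22,-6)
river: ρ → (-6,26,11)
river: ρ → (11,18,-14)
closes: descent 1, river 6
min |a| on river = 6

6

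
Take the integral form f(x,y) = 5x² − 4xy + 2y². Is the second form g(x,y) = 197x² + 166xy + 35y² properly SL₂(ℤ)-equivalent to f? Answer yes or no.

D₁ = -24, D₂ = -24
f: flip: (5,-4,2)→(2,4,5)
f: translate: b→0 (≡4 mod 4), so (2,4,5)→(2,0,3)
f: reduced (well bottom): (2,0,3) with a≤c, −a<b≤a
g: flip: (197,166,35)→(35,-166,197)
g: translate: b→-26 (≡-166 mod 70), so (35,-166,197)→(35,-26,5)
g: flip: (35,-26,5)→(5,26,35)
g: translate: b→-4 (≡26 mod 10), so (5,26,35)→(5,-4,2)
g: flip: (5,-4,2)→(2,4,5)
g: translate: b→0 (≡4 mod 4), so (2,4,5)→(2,0,3)
g: reduced (well bottom): (2,0,3) with a≤c, −a<b≤a
reduced forms (2, 0, 3) vs (2, 0, 3) ⇒ equivalent

yes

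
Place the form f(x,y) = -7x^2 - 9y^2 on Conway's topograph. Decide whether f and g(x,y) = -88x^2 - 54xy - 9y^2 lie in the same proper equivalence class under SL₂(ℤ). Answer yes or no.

D₁ = -252, D₂ = -252
f is negative-definite; reduce −f:
−f: reduced (well bottom): (7,0,9) with a≤c, −a<b≤a
flip sign back: reduced form of f is (-7,0,-9)
g is negative-definite; reduce −g:
−g: flip: (88,54,9)→(9,-54,88)
−g: translate: b→0 (≡-54 mod 18), so (9,-54,88)→(9,0,7)
−g: flip: (9,0,7)→(7,0,9)
−g: reduced (well bottom): (7,0,9) with a≤c, −a<b≤a
flip sign back: reduced form of g is (-7,0,-9)
reduced forms (-7, 0, -9) vs (-7, 0, -9) ⇒ equivalent

yes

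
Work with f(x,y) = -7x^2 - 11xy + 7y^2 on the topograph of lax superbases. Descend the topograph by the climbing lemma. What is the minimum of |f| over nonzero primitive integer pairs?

descent: ρ → (7,11,-7)  [lands on river]
river: ρ → (-7,17,1)
river: ρ → (1,17,-7)
river: ρ → (-7,11,7)
river: ρ → (7,17,-1)
river: ρ → (-1,17,7)
closes: descent 1, river 6
min |a| on river = 1

1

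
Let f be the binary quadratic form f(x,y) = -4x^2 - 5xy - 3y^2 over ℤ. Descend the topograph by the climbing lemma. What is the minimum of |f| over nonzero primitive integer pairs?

translate: b→-3 (≡5 mod 8), so (4,5,3)→(4,-3,2)
flip: (4,-3,2)→(2,3,4)
translate: b→-1 (≡3 mod 4), so (2,3,4)→(2,-1,3)
reduced (well bottom): (2,-1,3) with a≤c, −a<b≤a
well minimum |f| = |-2| = 2 (negative-definite)

2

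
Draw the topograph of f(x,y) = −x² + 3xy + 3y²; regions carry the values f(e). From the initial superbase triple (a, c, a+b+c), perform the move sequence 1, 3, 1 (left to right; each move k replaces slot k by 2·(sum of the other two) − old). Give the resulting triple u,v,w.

start (-1,3,5) = (f(1,0),f(0,1),f(1,1))
replace slot 1: 2·(3+5) − (-1) = 17 → (17,3,5)
replace slot 3: 2·(17+3) − 5 = 35 → (17,3,35)
replace slot 1: 2·(3+35) − 17 = 59 → (59,3,35)

59,3,35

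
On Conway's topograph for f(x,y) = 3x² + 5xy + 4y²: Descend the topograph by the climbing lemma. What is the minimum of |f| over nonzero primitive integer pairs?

translate: b→-1 (≡5 mod 6), so (3,5,4)→(3,-1,2)
flip: (3,-1,2)→(2,1,3)
reduced (well bottom): (2,1,3) with a≤c, −a<b≤a
well minimum = a = 2

2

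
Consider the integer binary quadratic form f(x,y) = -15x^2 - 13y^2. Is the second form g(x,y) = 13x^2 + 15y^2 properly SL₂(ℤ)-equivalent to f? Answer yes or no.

D₁ = -780, D₂ = -780
f is negative-definite; reduce −f:
−f: flip: (15,0,13)→(13,0,15)
−f: reduced (well bottom): (13,0,15) with a≤c, −a<b≤a
flip sign back: reduced form of f is (-13,0,-15)
g: reduced (well bottom): (13,0,15) with a≤c, −a<b≤a
reduced forms (-13, 0, -15) vs (13, 0, 15) ⇒ inequivalent

no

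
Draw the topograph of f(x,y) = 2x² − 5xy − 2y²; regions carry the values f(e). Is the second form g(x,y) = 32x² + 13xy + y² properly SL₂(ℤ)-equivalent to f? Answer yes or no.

D₁ = 41, D₂ = 41
river cycle of f (length 10): (-2, 5, 2), (2, 3, -4), (-4, 5, 1), (1, 5, -4), (-4, 3, 2), (2, 5, -2), (-2, 3, 4), (4, 5, -1), (-1, 5, 4), (4, 3, -2)
river cycle of g (length 10): (1, 5, -4), (-4, 3, 2), (2, 5, -2), (-2, 3, 4), (4, 5, -1), (-1, 5, 4), (4, 3, -2), (-2, 5, 2), (2, 3, -4), (-4, 5, 1)
cycles coincide ⇒ equivalent

yes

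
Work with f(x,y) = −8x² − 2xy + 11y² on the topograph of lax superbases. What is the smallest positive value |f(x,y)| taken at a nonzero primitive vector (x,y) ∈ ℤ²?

descent: ρ → (11,2,-8)
descent: ρ → (-8,14,5)  [lands on river]
river: ρ → (5,16,-5)
river: ρ → (-5,14,8)
river: ρ → (8,18,-1)
river: ρ → (-1,18,8)
river: ρ → (8,14,-5)
river: ρ → (-5,16,5)
river: ρ → (5,14,-8)
river: ρ → (-8,18,1)
river: ρ → (1,18,-8)
closes: descent 2, river 10
min |a| on river = 1

1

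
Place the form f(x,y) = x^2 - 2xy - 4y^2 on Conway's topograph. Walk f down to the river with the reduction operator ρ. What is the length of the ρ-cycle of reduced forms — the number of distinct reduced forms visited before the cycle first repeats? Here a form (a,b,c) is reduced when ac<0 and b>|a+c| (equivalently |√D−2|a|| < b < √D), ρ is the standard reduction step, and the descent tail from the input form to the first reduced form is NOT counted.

D = 20, ⌊√D⌋ = 4
descent: ρ → (-4,2,1)
descent: ρ → (1,4,-1)  [lands on river]
river: ρ → (-1,4,1)
ρ-cycle length = 2 (tail of 2 descent steps not counted)

2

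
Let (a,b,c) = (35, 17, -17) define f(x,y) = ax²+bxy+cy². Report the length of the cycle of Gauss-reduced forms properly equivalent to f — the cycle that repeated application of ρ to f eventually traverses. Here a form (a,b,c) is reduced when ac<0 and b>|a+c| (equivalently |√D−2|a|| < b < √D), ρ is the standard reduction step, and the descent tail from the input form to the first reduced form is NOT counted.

D = 2669, ⌊√D⌋ = 51
descent: ρ → (-17,51,1)  [lands on river]
river: ρ → (1,51,-17)
ρ-cycle length = 2 (tail of 1 descent step not counted)

2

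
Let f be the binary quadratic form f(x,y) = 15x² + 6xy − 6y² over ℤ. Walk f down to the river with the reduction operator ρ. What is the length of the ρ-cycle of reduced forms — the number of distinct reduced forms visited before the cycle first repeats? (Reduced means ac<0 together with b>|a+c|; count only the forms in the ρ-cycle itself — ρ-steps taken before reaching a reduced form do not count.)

D = 396, ⌊√D⌋ = 19
descent: ρ → (-6,18,3)  [lands on river]
river: ρ → (3,18,-6)
ρ-cycle length = 2 (tail of 1 descent step not counted)

2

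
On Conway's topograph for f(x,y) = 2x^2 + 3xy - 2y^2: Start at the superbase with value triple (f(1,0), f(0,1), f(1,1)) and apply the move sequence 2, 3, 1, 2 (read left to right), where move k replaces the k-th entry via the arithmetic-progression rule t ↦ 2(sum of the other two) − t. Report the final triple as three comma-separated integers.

start (2,-2,3) = (f(1,0),f(0,1),f(1,1))
replace slot 2: 2·(2+3) − (-2) = 12 → (2,12,3)
replace slot 3: 2·(2+12) − 3 = 25 → (2,12,25)
replace slot 1: 2·(12+25) − 2 = 72 → (72,12,25)
replace slot 2: 2·(72+25) − 12 = 182 → (72,182,25)

72,182,25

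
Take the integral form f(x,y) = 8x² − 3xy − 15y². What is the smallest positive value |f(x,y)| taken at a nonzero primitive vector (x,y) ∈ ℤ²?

descent: ρ → (-15,3,8)
descent: ρ → (8,13,-10)  [lands on river]
river: ρ → (-10,7,11)
river: ρ → (11,15,-6)
river: ρ → (-6,21,2)
river: ρ → (2,19,-16)
river: ρ → (-16,13,5)
river: ρ → (5,17,-10)
river: ρ → (-10,3,12)
river: ρ → (12,21,-1)
river: ρ → (-1,21,12)
river: ρ → (12,3,-10)
river: ρ → (-10,17,5)
river: ρ → (5,13,-16)
river: ρ → (-16,19,2)
river: ρ → (2,21,-6)
river: ρ → (-6,15,11)
river: ρ → (11,7,-10)
river: ρ → (-10,13,8)
river: ρ → (8,19,-4)
river: ρ → (-4,21,3)
river: ρ → (3,21,-4)
river: ρ → (-4,19,8)
closes: descent 2, river 22
min |a| on river = 1

1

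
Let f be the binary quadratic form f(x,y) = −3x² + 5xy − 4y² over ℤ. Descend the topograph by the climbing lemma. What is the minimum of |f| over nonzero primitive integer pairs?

translate: b→1 (≡-5 mod 6), so (3,-5,4)→(3,1,2)
flip: (3,1,2)→(2,-1,3)
reduced (well bottom): (2,-1,3) with a≤c, −a<b≤a
well minimum |f| = |-2| = 2 (negative-definite)

2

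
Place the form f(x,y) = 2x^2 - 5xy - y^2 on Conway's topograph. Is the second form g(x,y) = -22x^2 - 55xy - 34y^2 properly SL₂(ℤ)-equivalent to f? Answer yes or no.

D₁ = 33, D₂ = 33
river cycle of f (length 4): (-1, 5, 2), (2, 3, -3), (-3, 3, 2), (2, 5, -1)
river cycle of g (length 4): (-1, 5, 2), (2, 3, -3), (-3, 3, 2), (2, 5, -1)
cycles coincide ⇒ equivalent

yes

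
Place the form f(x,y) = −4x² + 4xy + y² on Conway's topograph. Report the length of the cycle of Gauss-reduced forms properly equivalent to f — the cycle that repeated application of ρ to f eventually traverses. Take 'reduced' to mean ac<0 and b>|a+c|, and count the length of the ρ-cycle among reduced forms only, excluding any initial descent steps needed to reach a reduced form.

D = 32, ⌊√D⌋ = 5
river: ρ → (1,4,-4)
river: ρ → (-4,4,1)
ρ-cycle length = 2 (tail of 0 descent steps not counted)

2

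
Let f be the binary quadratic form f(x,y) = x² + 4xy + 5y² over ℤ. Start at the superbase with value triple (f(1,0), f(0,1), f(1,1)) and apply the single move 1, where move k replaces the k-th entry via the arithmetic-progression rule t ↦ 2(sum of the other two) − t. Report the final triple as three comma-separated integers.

start (1,5,10) = (f(1,0),f(0,1),f(1,1))
replace slot 1: 2·(5+10) − 1 = 29 → (29,5,10)

29,5,10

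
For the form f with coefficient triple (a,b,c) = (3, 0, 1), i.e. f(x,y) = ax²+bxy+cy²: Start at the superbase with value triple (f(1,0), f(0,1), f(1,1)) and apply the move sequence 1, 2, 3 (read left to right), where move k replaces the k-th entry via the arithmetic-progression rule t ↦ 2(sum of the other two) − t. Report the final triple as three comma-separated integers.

start (3,1,4) = (f(1,0),f(0,1),f(1,1))
replace slot 1: 2·(1+4) − 3 = 7 → (7,1,4)
replace slot 2: 2·(7+4) − 1 = 21 → (7,21,4)
replace slot 3: 2·(7+21) − 4 = 52 → (7,21,52)

7,21,52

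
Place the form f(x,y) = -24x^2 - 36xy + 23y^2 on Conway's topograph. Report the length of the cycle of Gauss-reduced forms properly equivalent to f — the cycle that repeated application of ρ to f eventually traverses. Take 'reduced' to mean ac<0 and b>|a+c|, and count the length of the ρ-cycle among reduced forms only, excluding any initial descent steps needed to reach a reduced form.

D = 3504, ⌊√D⌋ = 59
descent: ρ → (23,36,-24)  [lands on river]
river: ρ → (-24,12,35)
river: ρ → (35,58,-1)
river: ρ → (-1,58,35)
river: ρ → (35,12,-24)
river: ρ → (-24,36,23)
river: ρ → (23,56,-4)
river: ρ → (-4,56,23)
ρ-cycle length = 8 (tail of 1 descent step not counted)

8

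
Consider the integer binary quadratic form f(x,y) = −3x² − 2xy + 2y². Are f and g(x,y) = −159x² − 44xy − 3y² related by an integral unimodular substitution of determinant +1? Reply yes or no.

D₁ = 28, D₂ = 28
river cycle of f (length 4): (2, 2, -3), (-3, 4, 1), (1, 4, -3), (-3, 2, 2)
river cycle of g (length 4): (-3, 2, 2), (2, 2, -3), (-3, 4, 1), (1, 4, -3)
cycles coincide ⇒ equivalent

yes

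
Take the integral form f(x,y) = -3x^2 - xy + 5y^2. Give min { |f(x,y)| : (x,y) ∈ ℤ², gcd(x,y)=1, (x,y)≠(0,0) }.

descent: ρ → (5,1,-3)
descent: ρ → (-3,5,3)  [lands on river]
river: ρ → (3,7,-1)
river: ρ → (-1,7,3)
river: ρ → (3,5,-3)
river: ρ → (-3,7,1)
river: ρ → (1,7,-3)
closes: descent 2, river 6
min |a| on river = 1

1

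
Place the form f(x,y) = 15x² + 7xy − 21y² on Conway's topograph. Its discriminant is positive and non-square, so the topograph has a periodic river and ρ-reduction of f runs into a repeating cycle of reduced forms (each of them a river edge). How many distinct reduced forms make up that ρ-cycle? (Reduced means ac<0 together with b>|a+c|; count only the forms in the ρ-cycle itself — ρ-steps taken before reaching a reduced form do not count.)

D = 1309, ⌊√D⌋ = 36
river: ρ → (-21,35,1)
river: ρ → (1,35,-21)
river: ρ → (-21,7,15)
river: ρ → (15,23,-13)
river: ρ → (-13,29,9)
river: ρ → (9,25,-19)
river: ρ → (-19,13,15)
river: ρ → (15,17,-17)
river: ρ → (-17,17,15)
river: ρ → (15,13,-19)
river: ρ → (-19,25,9)
river: ρ → (9,29,-13)
river: ρ → (-13,23,15)
river: ρ → (15,7,-21)
ρ-cycle length = 14 (tail of 0 descent steps not counted)

14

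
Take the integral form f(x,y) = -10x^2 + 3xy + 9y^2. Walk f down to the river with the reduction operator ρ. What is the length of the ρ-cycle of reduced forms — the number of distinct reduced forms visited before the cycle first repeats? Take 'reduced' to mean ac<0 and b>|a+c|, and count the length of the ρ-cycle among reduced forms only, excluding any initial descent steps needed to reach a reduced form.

D = 369, ⌊√D⌋ = 19
river: ρ → (9,15,-4)
river: ρ → (-4,17,5)
river: ρ → (5,13,-10)
river: ρ → (-10,7,8)
river: ρ → (8,9,-9)
river: ρ → (-9,9,8)
river: ρ → (8,7,-10)
river: ρ → (-10,13,5)
river: ρ → (5,17,-4)
river: ρ → (-4,15,9)
river: ρ → (9,3,-10)
river: ρ → (-10,17,2)
river: ρ → (2,19,-1)
river: ρ → (-1,19,2)
river: ρ → (2,17,-10)
river: ρ → (-10,3,9)
ρ-cycle length = 16 (tail of 0 descent steps not counted)

16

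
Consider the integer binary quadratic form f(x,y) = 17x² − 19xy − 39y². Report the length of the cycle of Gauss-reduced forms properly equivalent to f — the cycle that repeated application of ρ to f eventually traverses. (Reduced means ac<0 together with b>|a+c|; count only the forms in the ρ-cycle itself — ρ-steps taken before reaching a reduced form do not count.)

D = 3013, ⌊√D⌋ = 54
descent: ρ → (-39,19,17)
descent: ρ → (17,49,-9)  [lands on river]
river: ρ → (-9,41,37)
river: ρ → (37,33,-13)
river: ρ → (-13,45,19)
river: ρ → (19,31,-27)
river: ρ → (-27,23,23)
river: ρ → (23,23,-27)
river: ρ → (-27,31,19)
river: ρ → (19,45,-13)
river: ρ → (-13,33,37)
river: ρ → (37,41,-9)
river: ρ → (-9,49,17)
river: ρ → (17,53,-3)
river: ρ → (-3,49,51)
river: ρ → (51,53,-1)
river: ρ → (-1,53,51)
river: ρ → (51,49,-3)
river: ρ → (-3,53,17)
ρ-cycle length = 18 (tail of 2 descent steps not counted)

18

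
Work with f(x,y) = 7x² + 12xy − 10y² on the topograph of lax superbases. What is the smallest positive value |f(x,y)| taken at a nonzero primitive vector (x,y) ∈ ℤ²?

river: ρ → (-10,8,9)
river: ρ → (9,10,-9)
river: ρ → (-9,8,10)
river: ρ → (10,12,-7)
river: ρ → (-7,16,6)
river: ρ → (6,20,-1)
river: ρ → (-1,20,6)
river: ρ → (6,16,-7)
river: ρ → (-7,12,10)
river: ρ → (10,8,-9)
river: ρ → (-9,10,9)
river: ρ → (9,8,-10)
river: ρ → (-10,12,7)
river: ρ → (7,16,-6)
river: ρ → (-6,20,1)
river: ρ → (1,20,-6)
river: ρ → (-6,16,7)
river: ρ → (7,12,-10)
closes: descent 0, river 18
min |a| on river = 1

1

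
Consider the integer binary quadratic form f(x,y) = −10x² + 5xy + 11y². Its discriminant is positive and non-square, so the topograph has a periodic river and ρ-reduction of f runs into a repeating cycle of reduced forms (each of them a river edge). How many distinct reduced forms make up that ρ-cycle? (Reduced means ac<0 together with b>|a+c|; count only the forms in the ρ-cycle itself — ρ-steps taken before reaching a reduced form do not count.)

D = 465, ⌊√D⌋ = 21
river: ρ → (11,17,-4)
river: ρ → (-4,15,15)
river: ρ → (15,15,-4)
river: ρ → (-4,17,11)
river: ρ → (11,5,-10)
river: ρ → (-10,15,6)
river: ρ → (6,21,-1)
river: ρ → (-1,21,6)
river: ρ → (6,15,-10)
river: ρ → (-10,5,11)
ρ-cycle length = 10 (tail of 0 descent steps not counted)

10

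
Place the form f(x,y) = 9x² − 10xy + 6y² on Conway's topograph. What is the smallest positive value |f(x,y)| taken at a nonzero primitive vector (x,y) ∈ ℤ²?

translate: b→8 (≡-10 mod 18), so (9,-10,6)→(9,8,5)
flip: (9,8,5)→(5,-8,9)
translate: b→2 (≡-8 mod 10), so (5,-8,9)→(5,2,6)
reduced (well bottom): (5,2,6) with a≤c, −a<b≤a
well minimum = a = 5

5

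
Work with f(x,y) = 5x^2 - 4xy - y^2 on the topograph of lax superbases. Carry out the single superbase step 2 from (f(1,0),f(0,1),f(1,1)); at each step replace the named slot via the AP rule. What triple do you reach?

start (5,-1,0) = (f(1,0),f(0,1),f(1,1))
replace slot 2: 2·(5+0) − (-1) = 11 → (5,11,0)

5,11,0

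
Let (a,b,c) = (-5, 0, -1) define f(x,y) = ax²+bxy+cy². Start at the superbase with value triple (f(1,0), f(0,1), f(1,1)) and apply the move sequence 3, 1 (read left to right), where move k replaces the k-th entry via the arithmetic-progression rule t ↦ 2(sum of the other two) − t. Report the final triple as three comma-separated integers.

start (-5,-1,-6) = (f(1,0),f(0,1),f(1,1))
replace slot 3: 2·((-5)+(-1)) − (-6) = -6 → (-5,-1,-6)
replace slot 1: 2·((-1)+(-6)) − (-5) = -9 → (-9,-1,-6)

-9,-1,-6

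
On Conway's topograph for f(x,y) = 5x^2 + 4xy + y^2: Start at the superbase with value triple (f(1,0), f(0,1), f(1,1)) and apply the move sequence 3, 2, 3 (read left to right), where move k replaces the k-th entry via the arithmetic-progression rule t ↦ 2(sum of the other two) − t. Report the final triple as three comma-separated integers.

start (5,1,10) = (f(1,0),f(0,1),f(1,1))
replace slot 3: 2·(5+1) − 10 = 2 → (5,1,2)
replace slot 2: 2·(5+2) − 1 = 13 → (5,13,2)
replace slot 3: 2·(5+13) − 2 = 34 → (5,13,34)

5,13,34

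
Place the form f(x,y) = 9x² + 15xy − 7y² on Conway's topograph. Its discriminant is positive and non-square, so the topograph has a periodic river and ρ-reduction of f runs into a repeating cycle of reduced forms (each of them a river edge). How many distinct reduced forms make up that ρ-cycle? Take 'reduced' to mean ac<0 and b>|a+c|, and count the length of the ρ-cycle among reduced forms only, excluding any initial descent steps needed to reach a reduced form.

D = 477, ⌊√D⌋ = 21
river: ρ → (-7,13,11)
river: ρ → (11,9,-9)
river: ρ → (-9,9,11)
river: ρ → (11,13,-7)
river: ρ → (-7,15,9)
river: ρ → (9,21,-1)
river: ρ → (-1,21,9)
river: ρ → (9,15,-7)
ρ-cycle length = 8 (tail of 0 descent steps not counted)

8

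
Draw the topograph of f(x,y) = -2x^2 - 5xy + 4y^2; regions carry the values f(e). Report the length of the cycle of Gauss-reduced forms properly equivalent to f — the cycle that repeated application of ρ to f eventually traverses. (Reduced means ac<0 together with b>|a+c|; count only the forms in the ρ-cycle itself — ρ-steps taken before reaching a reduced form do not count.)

D = 57, ⌊√D⌋ = 7
descent: ρ → (4,5,-2)  [lands on river]
river: ρ → (-2,7,1)
river: ρ → (1,7,-2)
river: ρ → (-2,5,4)
river: ρ → (4,3,-3)
river: ρ → (-3,3,4)
ρ-cycle length = 6 (tail of 1 descent step not counted)

6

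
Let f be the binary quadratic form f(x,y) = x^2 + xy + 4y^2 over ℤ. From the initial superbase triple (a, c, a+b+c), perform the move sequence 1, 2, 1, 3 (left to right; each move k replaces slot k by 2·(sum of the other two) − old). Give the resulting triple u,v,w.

start (1,4,6) = (f(1,0),f(0,1),f(1,1))
replace slot 1: 2·(4+6) − 1 = 19 → (19,4,6)
replace slot 2: 2·(19+6) − 4 = 46 → (19,46,6)
replace slot 1: 2·(46+6) − 19 = 85 → (85,46,6)
replace slot 3: 2·(85+46) − 6 = 256 → (85,46,256)

85,46,256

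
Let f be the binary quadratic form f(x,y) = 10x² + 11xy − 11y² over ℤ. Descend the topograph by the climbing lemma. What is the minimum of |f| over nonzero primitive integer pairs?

river: ρ → (-11,11,10)
river: ρ → (10,9,-12)
river: ρ → (-12,15,7)
river: ρ → (7,13,-14)
river: ρ → (-14,15,6)
river: ρ → (6,21,-5)
river: ρ → (-5,19,10)
river: ρ → (10,21,-3)
river: ρ → (-3,21,10)
river: ρ → (10,19,-5)
river: ρ → (-5,21,6)
river: ρ → (6,15,-14)
river: ρ → (-14,13,7)
river: ρ → (7,15,-12)
river: ρ → (-12,9,10)
river: ρ → (10,11,-11)
closes: descent 0, river 16
min |a| on river = 3

3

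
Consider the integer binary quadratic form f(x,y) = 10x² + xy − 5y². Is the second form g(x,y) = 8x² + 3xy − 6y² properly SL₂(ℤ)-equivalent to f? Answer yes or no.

D₁ = 201, D₂ = 201
river cycle of f (length 14): (-5, 9, 6), (6, 3, -8), (-8, 13, 1), (1, 13, -8), (-8, 3, 6), (6, 9, -5), (-5, 11, 4), (4, 13, -2), (-2, 11, 10), (10, 9, -3), … (4 more)
river cycle of g (length 14): (-6, 9, 5), (5, 11, -4), (-4, 13, 2), (2, 11, -10), (-10, 9, 3), (3, 9, -10), (-10, 11, 2), (2, 13, -4), (-4, 11, 5), (5, 9, -6), … (4 more)
cycles differ ⇒ inequivalent

no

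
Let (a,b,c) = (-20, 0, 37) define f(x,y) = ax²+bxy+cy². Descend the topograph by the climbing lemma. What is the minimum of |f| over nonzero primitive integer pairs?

descent: ρ → (37,0,-20)
descent: ρ → (-20,40,17)  [lands on river]
river: ρ → (17,28,-32)
river: ρ → (-32,36,13)
river: ρ → (13,42,-23)
river: ρ → (-23,50,5)
river: ρ → (5,50,-23)
river: ρ → (-23,42,13)
river: ρ → (13,36,-32)
river: ρ → (-32,28,17)
river: ρ → (17,40,-20)
closes: descent 2, river 10
min |a| on river = 5

5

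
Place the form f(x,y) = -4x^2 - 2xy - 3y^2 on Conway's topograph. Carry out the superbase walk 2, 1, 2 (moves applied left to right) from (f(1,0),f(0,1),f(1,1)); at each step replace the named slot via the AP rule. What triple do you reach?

start (-4,-3,-9) = (f(1,0),f(0,1),f(1,1))
replace slot 2: 2·((-4)+(-9)) − (-3) = -23 → (-4,-23,-9)
replace slot 1: 2·((-23)+(-9)) − (-4) = -60 → (-60,-23,-9)
replace slot 2: 2·((-60)+(-9)) − (-23) = -115 → (-60,-115,-9)

-60,-115,-9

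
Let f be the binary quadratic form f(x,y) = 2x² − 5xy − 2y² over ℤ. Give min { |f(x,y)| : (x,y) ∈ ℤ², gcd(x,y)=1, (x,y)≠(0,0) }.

descent: ρ → (-2,5,2)  [lands on river]
river: ρ → (2,3,-4)
river: ρ → (-4,5,1)
river: ρ → (1,5,-4)
river: ρ → (-4,3,2)
river: ρ → (2,5,-2)
river: ρ → (-2,3,4)
river: ρ → (4,5,-1)
river: ρ → (-1,5,4)
river: ρ → (4,3,-2)
closes: descent 1, river 10
min |a| on river = 1

1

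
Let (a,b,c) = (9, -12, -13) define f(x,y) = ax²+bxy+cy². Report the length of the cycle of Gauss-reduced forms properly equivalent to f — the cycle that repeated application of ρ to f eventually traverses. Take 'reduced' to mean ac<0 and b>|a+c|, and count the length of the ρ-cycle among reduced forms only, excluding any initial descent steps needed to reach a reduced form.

D = 612, ⌊√D⌋ = 24
descent: ρ → (-13,12,9)  [lands on river]
river: ρ → (9,24,-1)
river: ρ → (-1,24,9)
river: ρ → (9,12,-13)
river: ρ → (-13,14,8)
river: ρ → (8,18,-9)
river: ρ → (-9,18,8)
river: ρ → (8,14,-13)
ρ-cycle length = 8 (tail of 1 descent step not counted)

8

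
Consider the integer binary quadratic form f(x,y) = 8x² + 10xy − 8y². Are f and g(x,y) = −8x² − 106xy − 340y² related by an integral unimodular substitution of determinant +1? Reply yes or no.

D₁ = 356, D₂ = 356
river cycle of f (length 14): (-8, 6, 10), (10, 14, -4), (-4, 18, 2), (2, 18, -4), (-4, 14, 10), (10, 6, -8), (-8, 10, 8), (8, 6, -10), (-10, 14, 4), (4, 18, -2), … (4 more)
river cycle of g (length 14): (-8, 6, 10), (10, 14, -4), (-4, 18, 2), (2, 18, -4), (-4, 14, 10), (10, 6, -8), (-8, 10, 8), (8, 6, -10), (-10, 14, 4), (4, 18, -2), … (4 more)
cycles coincide ⇒ equivalent

yes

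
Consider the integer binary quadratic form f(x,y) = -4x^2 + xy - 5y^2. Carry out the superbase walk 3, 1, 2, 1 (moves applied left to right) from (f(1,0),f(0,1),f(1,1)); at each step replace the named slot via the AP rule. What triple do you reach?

start (-4,-5,-8) = (f(1,0),f(0,1),f(1,1))
replace slot 3: 2·((-4)+(-5)) − (-8) = -10 → (-4,-5,-10)
replace slot 1: 2·((-5)+(-10)) − (-4) = -26 → (-26,-5,-10)
replace slot 2: 2·((-26)+(-10)) − (-5) = -67 → (-26,-67,-10)
replace slot 1: 2·((-67)+(-10)) − (-26) = -128 → (-128,-67,-10)

-128,-67,-10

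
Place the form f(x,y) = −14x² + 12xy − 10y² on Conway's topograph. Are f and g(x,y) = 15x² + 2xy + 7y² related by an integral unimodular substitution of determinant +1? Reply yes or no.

D₁ = -416, D₂ = -416
f is negative-definite; reduce −f:
−f: flip: (14,-12,10)→(10,12,14)
−f: translate: b→-8 (≡12 mod 20), so (10,12,14)→(10,-8,12)
−f: reduced (well bottom): (10,-8,12) with a≤c, −a<b≤a
flip sign back: reduced form of f is (-10,8,-12)
g: flip: (15,2,7)→(7,-2,15)
g: reduced (well bottom): (7,-2,15) with a≤c, −a<b≤a
reduced forms (-10, 8, -12) vs (7, -2, 15) ⇒ inequivalent

no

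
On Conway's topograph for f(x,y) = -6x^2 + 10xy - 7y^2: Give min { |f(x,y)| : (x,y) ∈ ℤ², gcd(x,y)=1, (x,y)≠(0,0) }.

translate: b→2 (≡-10 mod 12), so (6,-10,7)→(6,2,3)
flip: (6,2,3)→(3,-2,6)
reduced (well bottom): (3,-2,6) with a≤c, −a<b≤a
well minimum |f| = |-3| = 3 (negative-definite)

3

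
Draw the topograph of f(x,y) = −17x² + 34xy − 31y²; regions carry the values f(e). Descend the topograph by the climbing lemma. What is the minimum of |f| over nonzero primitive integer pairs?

translate: b→0 (≡-34 mod 34), so (17,-34,31)→(17,0,14)
flip: (17,0,14)→(14,0,17)
reduced (well bottom): (14,0,17) with a≤c, −a<b≤a
well minimum |f| = |-14| = 14 (negative-definite)

14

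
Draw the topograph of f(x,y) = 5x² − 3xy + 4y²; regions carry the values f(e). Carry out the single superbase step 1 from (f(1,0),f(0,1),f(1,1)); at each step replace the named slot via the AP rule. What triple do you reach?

start (5,4,6) = (f(1,0),f(0,1),f(1,1))
replace slot 1: 2·(4+6) − 5 = 15 → (15,4,6)

15,4,6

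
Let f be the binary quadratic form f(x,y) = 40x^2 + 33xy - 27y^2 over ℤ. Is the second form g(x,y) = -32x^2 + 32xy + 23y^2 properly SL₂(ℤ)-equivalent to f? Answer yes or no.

D₁ = 5409, D₂ = 3968
discriminants differ ⇒ not SL₂(ℤ)-equivalent

no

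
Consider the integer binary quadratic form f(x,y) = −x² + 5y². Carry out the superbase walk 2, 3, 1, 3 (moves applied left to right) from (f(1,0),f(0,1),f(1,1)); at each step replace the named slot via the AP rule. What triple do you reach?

start (-1,5,4) = (f(1,0),f(0,1),f(1,1))
replace slot 2: 2·((-1)+4) − 5 = 1 → (-1,1,4)
replace slot 3: 2·((-1)+1) − 4 = -4 → (-1,1,-4)
replace slot 1: 2·(1+(-4)) − (-1) = -5 → (-5,1,-4)
replace slot 3: 2·((-5)+1) − (-4) = -4 → (-5,1,-4)

-5,1,-4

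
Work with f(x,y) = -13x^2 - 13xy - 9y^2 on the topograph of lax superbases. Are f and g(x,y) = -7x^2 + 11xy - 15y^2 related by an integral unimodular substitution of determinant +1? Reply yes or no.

D₁ = -299, D₂ = -299
f is negative-definite; reduce −f:
−f: flip: (13,13,9)→(9,-13,13)
−f: translate: b→5 (≡-13 mod 18), so (9,-13,13)→(9,5,9)
−f: reduced (well bottom): (9,5,9) with a≤c, −a<b≤a
flip sign back: reduced form of f is (-9,-5,-9)
g is negative-definite; reduce −g:
−g: translate: b→3 (≡-11 mod 14), so (7,-11,15)→(7,3,11)
−g: reduced (well bottom): (7,3,11) with a≤c, −a<b≤a
flip sign back: reduced form of g is (-7,-3,-11)
reduced forms (-9, -5, -9) vs (-7, -3, -11) ⇒ inequivalent

no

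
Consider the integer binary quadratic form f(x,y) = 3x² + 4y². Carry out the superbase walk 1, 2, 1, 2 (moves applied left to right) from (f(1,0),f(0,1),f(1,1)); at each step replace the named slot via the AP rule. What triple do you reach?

start (3,4,7) = (f(1,0),f(0,1),f(1,1))
replace slot 1: 2·(4+7) − 3 = 19 → (19,4,7)
replace slot 2: 2·(19+7) − 4 = 48 → (19,48,7)
replace slot 1: 2·(48+7) − 19 = 91 → (91,48,7)
replace slot 2: 2·(91+7) − 48 = 148 → (91,148,7)

91,148,7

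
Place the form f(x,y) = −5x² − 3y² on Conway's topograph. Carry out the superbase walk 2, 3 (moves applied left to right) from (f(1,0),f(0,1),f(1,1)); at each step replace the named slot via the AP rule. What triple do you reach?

start (-5,-3,-8) = (f(1,0),f(0,1),f(1,1))
replace slot 2: 2·((-5)+(-8)) − (-3) = -23 → (-5,-23,-8)
replace slot 3: 2·((-5)+(-23)) − (-8) = -48 → (-5,-23,-48)

-5,-23,-48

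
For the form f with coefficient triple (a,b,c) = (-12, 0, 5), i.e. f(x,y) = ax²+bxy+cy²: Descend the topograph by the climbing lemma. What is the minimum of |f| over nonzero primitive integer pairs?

descent: ρ → (5,10,-7)  [lands on river]
river: ρ → (-7,4,8)
river: ρ → (8,12,-3)
river: ρ → (-3,12,8)
river: ρ → (8,4,-7)
river: ρ → (-7,10,5)
closes: descent 1, river 6
min |a| on river = 3

3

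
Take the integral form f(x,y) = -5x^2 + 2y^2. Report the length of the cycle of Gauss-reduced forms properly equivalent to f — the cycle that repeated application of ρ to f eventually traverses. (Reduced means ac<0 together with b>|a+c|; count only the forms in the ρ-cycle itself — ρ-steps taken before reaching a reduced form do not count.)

D = 40, ⌊√D⌋ = 6
descent: ρ → (2,4,-3)  [lands on river]
river: ρ → (-3,2,3)
river: ρ → (3,4,-2)
river: ρ → (-2,4,3)
river: ρ → (3,2,-3)
river: ρ → (-3,4,2)
ρ-cycle length = 6 (tail of 1 descent step not counted)

6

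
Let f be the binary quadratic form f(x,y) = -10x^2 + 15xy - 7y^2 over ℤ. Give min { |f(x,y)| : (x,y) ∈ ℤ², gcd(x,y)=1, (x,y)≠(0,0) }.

translate: b→5 (≡-15 mod 20), so (10,-15,7)→(10,5,2)
flip: (10,5,2)→(2,-5,10)
translate: b→-1 (≡-5 mod 4), so (2,-5,10)→(2,-1,7)
reduced (well bottom): (2,-1,7) with a≤c, −a<b≤a
well minimum |f| = |-2| = 2 (negative-definite)

2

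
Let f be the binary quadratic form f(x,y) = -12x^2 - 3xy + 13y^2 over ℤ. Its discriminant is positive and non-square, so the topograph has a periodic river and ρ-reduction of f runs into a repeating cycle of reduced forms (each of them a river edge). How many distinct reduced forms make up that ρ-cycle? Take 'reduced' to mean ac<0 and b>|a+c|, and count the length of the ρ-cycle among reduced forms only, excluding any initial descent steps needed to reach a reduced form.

D = 633, ⌊√D⌋ = 25
descent: ρ → (13,3,-12)  [lands on river]
river: ρ → (-12,21,4)
river: ρ → (4,19,-17)
river: ρ → (-17,15,6)
river: ρ → (6,21,-8)
river: ρ → (-8,11,16)
river: ρ → (16,21,-3)
river: ρ → (-3,21,16)
river: ρ → (16,11,-8)
river: ρ → (-8,21,6)
river: ρ → (6,15,-17)
river: ρ → (-17,19,4)
river: ρ → (4,21,-12)
river: ρ → (-12,3,13)
river: ρ → (13,23,-2)
river: ρ → (-2,25,1)
river: ρ → (1,25,-2)
river: ρ → (-2,23,13)
ρ-cycle length = 18 (tail of 1 descent step not counted)

18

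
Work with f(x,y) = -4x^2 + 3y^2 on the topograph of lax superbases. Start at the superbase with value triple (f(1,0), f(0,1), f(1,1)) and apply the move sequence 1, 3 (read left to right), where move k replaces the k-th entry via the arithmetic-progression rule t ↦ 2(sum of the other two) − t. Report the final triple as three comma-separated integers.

start (-4,3,-1) = (f(1,0),f(0,1),f(1,1))
replace slot 1: 2·(3+(-1)) − (-4) = 8 → (8,3,-1)
replace slot 3: 2·(8+3) − (-1) = 23 → (8,3,23)

8,3,23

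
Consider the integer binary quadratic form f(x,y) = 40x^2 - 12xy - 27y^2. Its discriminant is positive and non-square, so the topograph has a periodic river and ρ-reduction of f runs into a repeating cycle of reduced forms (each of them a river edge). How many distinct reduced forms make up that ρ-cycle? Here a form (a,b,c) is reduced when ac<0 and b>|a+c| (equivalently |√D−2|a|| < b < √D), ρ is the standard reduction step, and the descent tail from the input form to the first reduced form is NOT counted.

D = 4464, ⌊√D⌋ = 66
descent: ρ → (-27,66,1)  [lands on river]
river: ρ → (1,66,-27)
river: ρ → (-27,42,25)
river: ρ → (25,58,-11)
river: ρ → (-11,52,40)
river: ρ → (40,28,-23)
river: ρ → (-23,64,4)
river: ρ → (4,64,-23)
river: ρ → (-23,28,40)
river: ρ → (40,52,-11)
river: ρ → (-11,58,25)
river: ρ → (25,42,-27)
ρ-cycle length = 12 (tail of 1 descent step not counted)

12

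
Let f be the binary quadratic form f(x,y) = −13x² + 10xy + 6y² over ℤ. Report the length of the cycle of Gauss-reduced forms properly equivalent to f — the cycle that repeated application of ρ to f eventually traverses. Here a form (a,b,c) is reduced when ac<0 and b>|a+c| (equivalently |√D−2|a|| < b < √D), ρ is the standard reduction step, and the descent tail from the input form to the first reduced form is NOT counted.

D = 412, ⌊√D⌋ = 20
river: ρ → (6,14,-9)
river: ρ → (-9,4,11)
river: ρ → (11,18,-2)
river: ρ → (-2,18,11)
river: ρ → (11,4,-9)
river: ρ → (-9,14,6)
river: ρ → (6,10,-13)
river: ρ → (-13,16,3)
river: ρ → (3,20,-1)
river: ρ → (-1,20,3)
river: ρ → (3,16,-13)
river: ρ → (-13,10,6)
ρ-cycle length = 12 (tail of 0 descent steps not counted)

12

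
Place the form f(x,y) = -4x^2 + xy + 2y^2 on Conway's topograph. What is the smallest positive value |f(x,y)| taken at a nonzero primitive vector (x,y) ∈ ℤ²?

descent: ρ → (2,3,-3)  [lands on river]
river: ρ → (-3,3,2)
river: ρ → (2,5,-1)
river: ρ → (-1,5,2)
closes: descent 1, river 4
min |a| on river = 1

1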